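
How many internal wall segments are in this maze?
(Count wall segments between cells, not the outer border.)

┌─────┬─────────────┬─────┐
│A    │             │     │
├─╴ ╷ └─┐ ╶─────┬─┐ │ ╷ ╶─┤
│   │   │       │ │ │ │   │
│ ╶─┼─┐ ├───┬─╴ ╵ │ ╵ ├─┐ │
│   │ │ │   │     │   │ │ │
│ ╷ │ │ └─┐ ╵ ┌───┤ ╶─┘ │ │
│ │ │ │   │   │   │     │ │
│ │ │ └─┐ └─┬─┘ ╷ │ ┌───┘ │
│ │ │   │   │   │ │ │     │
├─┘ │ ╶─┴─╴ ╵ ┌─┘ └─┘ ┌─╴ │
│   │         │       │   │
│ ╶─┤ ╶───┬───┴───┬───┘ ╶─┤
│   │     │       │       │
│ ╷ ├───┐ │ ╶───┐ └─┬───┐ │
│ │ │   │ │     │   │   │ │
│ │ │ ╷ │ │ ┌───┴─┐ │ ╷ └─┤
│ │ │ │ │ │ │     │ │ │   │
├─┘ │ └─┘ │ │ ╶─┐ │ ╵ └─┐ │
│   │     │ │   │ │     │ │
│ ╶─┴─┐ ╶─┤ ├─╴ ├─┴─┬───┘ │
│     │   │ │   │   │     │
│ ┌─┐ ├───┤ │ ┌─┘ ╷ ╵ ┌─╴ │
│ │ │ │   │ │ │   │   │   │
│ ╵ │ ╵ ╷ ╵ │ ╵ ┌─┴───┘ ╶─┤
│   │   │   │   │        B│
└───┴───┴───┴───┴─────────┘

Counting internal wall segments:
Total internal walls: 144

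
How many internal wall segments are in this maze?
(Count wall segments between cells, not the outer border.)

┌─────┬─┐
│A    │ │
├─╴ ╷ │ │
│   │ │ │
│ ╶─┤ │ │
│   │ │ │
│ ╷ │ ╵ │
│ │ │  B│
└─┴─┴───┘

Counting internal wall segments:
Total internal walls: 9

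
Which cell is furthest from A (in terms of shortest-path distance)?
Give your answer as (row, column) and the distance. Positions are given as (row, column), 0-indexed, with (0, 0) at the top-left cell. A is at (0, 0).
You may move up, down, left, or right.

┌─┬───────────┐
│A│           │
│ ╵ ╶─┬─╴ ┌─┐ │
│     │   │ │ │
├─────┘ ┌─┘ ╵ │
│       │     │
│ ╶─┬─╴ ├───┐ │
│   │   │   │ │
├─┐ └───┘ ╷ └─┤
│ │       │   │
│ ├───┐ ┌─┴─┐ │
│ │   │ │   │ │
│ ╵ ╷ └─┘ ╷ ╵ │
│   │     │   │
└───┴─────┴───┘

Computing BFS distances from A to all cells:
Furthest cell: (4, 0)
Distance: 36 steps

Path from A to the furthest cell:

┌─┬───────────┐
│A│↱ → → ↓    │
│ ╵ ╶─┬─╴ ┌─┐ │
│↳ ↑  │↓ ↲│ │ │
├─────┘ ┌─┘ ╵ │
│↓ ← ← ↲│     │
│ ╶─┬─╴ ├───┐ │
│↳ ↓│   │↱ ↓│ │
├─┐ └───┘ ╷ └─┤
│B│↳ → → ↑│↳ ↓│
│ ├───┐ ┌─┴─┐ │
│↑│↓ ↰│ │↓ ↰│↓│
│ ╵ ╷ └─┘ ╷ ╵ │
│↑ ↲│↑ ← ↲│↑ ↲│
└───┴─────┴───┘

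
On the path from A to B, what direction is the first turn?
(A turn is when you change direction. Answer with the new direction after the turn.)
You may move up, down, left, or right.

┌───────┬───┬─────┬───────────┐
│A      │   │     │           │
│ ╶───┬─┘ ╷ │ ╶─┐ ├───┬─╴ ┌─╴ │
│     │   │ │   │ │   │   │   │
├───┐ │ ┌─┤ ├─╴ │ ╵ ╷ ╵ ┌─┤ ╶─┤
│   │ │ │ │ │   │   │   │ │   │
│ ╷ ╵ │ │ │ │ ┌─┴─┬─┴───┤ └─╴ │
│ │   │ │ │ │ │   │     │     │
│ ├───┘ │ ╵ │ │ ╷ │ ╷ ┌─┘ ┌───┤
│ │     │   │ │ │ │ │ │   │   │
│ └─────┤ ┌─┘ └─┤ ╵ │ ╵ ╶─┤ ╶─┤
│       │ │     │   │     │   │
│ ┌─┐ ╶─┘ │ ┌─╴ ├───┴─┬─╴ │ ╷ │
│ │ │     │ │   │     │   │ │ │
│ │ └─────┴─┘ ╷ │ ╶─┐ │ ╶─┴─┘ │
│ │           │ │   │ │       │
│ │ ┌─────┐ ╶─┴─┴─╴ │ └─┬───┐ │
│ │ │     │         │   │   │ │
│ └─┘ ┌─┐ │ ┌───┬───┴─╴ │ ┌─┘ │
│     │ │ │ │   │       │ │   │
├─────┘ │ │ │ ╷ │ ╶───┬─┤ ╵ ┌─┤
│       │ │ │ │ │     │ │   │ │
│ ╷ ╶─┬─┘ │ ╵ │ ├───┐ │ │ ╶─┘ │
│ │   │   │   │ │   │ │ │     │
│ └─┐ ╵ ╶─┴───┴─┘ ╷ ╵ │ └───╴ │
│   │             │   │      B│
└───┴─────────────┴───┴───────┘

Directions: down, right, right, down, down, left, up, left, down, down, down, down, down, down, down, right, right, up, right, right, down, down, down, left, down, right, right, right, right, right, up, right, down, right, up, up, left, left, up, right, right, right, up, left, up, up, left, left, down, right, down, left, left, left, left, up, right, up, right, up, left, up, up, up, right, up, left, up, right, right, down, down, right, up, right, down, right, up, right, up, right, right, down, left, down, right, down, left, left, down, left, down, right, down, left, down, right, right, right, down, down, left, down, left, down, right, right, down
First turn direction: right

Solution:

┌───────┬───┬─────┬───────────┐
│A      │   │↱ → ↓│      ↱ → ↓│
│ ╶───┬─┘ ╷ │ ╶─┐ ├───┬─╴ ┌─╴ │
│↳ → ↓│   │ │↑ ↰│↓│↱ ↓│↱ ↑│↓ ↲│
├───┐ │ ┌─┤ ├─╴ │ ╵ ╷ ╵ ┌─┤ ╶─┤
│↓ ↰│↓│ │ │ │↱ ↑│↳ ↑│↳ ↑│ │↳ ↓│
│ ╷ ╵ │ │ │ │ ┌─┴─┬─┴───┤ └─╴ │
│↓│↑ ↲│ │ │ │↑│   │     │↓ ← ↲│
│ ├───┘ │ ╵ │ │ ╷ │ ╷ ┌─┘ ┌───┤
│↓│     │   │↑│ │ │ │ │↓ ↲│   │
│ └─────┤ ┌─┘ └─┤ ╵ │ ╵ ╶─┤ ╶─┤
│↓      │ │  ↑ ↰│   │  ↳ ↓│   │
│ ┌─┐ ╶─┘ │ ┌─╴ ├───┴─┬─╴ │ ╷ │
│↓│ │     │ │↱ ↑│↓ ← ↰│↓ ↲│ │ │
│ │ └─────┴─┘ ╷ │ ╶─┐ │ ╶─┴─┘ │
│↓│        ↱ ↑│ │↳ ↓│↑│↳ → → ↓│
│ │ ┌─────┐ ╶─┴─┴─╴ │ └─┬───┐ │
│↓│ │↱ → ↓│↑ ← ← ← ↲│↑ ↰│   │↓│
│ └─┘ ┌─┐ │ ┌───┬───┴─╴ │ ┌─┘ │
│↳ → ↑│ │↓│ │   │↱ → → ↑│ │↓ ↲│
├─────┘ │ │ │ ╷ │ ╶───┬─┤ ╵ ┌─┤
│       │↓│ │ │ │↑ ← ↰│ │↓ ↲│ │
│ ╷ ╶─┬─┘ │ ╵ │ ├───┐ │ │ ╶─┘ │
│ │   │↓ ↲│   │ │↱ ↓│↑│ │↳ → ↓│
│ └─┐ ╵ ╶─┴───┴─┘ ╷ ╵ │ └───╴ │
│   │  ↳ → → → → ↑│↳ ↑│      B│
└───┴─────────────┴───┴───────┘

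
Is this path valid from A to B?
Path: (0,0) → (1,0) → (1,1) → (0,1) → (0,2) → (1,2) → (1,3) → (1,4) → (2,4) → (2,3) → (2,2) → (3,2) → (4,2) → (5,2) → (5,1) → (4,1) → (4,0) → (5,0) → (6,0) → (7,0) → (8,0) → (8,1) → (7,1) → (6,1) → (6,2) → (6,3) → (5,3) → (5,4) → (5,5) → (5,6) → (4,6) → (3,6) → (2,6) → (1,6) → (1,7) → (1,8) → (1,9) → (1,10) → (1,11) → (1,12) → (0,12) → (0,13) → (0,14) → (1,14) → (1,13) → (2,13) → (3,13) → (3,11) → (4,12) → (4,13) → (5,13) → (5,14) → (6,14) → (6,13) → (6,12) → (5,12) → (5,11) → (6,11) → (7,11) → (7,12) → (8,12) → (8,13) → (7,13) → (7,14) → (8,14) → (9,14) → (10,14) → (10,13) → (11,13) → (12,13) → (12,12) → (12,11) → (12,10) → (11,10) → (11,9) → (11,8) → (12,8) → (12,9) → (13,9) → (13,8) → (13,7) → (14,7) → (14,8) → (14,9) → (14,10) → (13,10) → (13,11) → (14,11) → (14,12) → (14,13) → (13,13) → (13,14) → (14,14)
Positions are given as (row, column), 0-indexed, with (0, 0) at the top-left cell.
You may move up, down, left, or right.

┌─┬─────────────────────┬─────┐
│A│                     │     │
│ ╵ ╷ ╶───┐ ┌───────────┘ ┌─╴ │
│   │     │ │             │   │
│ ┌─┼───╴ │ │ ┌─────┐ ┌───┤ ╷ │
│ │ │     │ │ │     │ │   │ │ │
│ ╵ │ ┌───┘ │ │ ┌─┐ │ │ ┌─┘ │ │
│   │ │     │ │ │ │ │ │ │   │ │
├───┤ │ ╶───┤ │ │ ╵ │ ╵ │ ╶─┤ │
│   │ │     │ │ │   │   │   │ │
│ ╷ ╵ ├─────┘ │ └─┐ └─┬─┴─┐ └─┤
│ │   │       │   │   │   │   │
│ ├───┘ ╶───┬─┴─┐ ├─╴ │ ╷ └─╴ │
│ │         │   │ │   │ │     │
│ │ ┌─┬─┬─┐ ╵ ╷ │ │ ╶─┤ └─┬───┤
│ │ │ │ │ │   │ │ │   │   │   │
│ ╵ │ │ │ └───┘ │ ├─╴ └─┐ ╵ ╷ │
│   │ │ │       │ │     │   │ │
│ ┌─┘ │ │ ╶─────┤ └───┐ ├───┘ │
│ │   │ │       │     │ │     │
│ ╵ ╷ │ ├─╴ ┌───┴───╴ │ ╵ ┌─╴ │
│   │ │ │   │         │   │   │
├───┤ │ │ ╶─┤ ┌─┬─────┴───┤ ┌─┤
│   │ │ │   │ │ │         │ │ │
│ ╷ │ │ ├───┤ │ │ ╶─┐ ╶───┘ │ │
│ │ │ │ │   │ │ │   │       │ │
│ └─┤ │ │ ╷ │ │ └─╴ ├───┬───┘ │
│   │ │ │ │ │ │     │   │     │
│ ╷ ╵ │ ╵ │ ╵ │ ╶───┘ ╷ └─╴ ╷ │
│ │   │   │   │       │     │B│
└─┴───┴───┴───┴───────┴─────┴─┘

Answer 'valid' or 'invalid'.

Checking path validity:
Result: Invalid move at step 47: cannot move from (3, 13) to (3, 11).

invalid

Correct solution:

┌─┬─────────────────────┬─────┐
│A│↱ ↓                  │↱ → ↓│
│ ╵ ╷ ╶───┐ ┌───────────┘ ┌─╴ │
│↳ ↑│↳ → ↓│ │↱ → → → → → ↑│↓ ↲│
│ ┌─┼───╴ │ │ ┌─────┐ ┌───┤ ╷ │
│ │ │↓ ← ↲│ │↑│     │ │   │↓│ │
│ ╵ │ ┌───┘ │ │ ┌─┐ │ │ ┌─┘ │ │
│   │↓│     │↑│ │ │ │ │ │↓ ↲│ │
├───┤ │ ╶───┤ │ │ ╵ │ ╵ │ ╶─┤ │
│↓ ↰│↓│     │↑│ │   │   │↳ ↓│ │
│ ╷ ╵ ├─────┘ │ └─┐ └─┬─┴─┐ └─┤
│↓│↑ ↲│↱ → → ↑│   │   │↓ ↰│↳ ↓│
│ ├───┘ ╶───┬─┴─┐ ├─╴ │ ╷ └─╴ │
│↓│↱ → ↑    │   │ │   │↓│↑ ← ↲│
│ │ ┌─┬─┬─┐ ╵ ╷ │ │ ╶─┤ └─┬───┤
│↓│↑│ │ │ │   │ │ │   │↳ ↓│↱ ↓│
│ ╵ │ │ │ └───┘ │ ├─╴ └─┐ ╵ ╷ │
│↳ ↑│ │ │       │ │     │↳ ↑│↓│
│ ┌─┘ │ │ ╶─────┤ └───┐ ├───┘ │
│ │   │ │       │     │ │    ↓│
│ ╵ ╷ │ ├─╴ ┌───┴───╴ │ ╵ ┌─╴ │
│   │ │ │   │         │   │↓ ↲│
├───┤ │ │ ╶─┤ ┌─┬─────┴───┤ ┌─┤
│   │ │ │   │ │ │↓ ← ↰    │↓│ │
│ ╷ │ │ ├───┤ │ │ ╶─┐ ╶───┘ │ │
│ │ │ │ │   │ │ │↳ ↓│↑ ← ← ↲│ │
│ └─┤ │ │ ╷ │ │ └─╴ ├───┬───┘ │
│   │ │ │ │ │ │↓ ← ↲│↱ ↓│  ↱ ↓│
│ ╷ ╵ │ ╵ │ ╵ │ ╶───┘ ╷ └─╴ ╷ │
│ │   │   │   │↳ → → ↑│↳ → ↑│B│
└─┴───┴───┴───┴───────┴─────┴─┘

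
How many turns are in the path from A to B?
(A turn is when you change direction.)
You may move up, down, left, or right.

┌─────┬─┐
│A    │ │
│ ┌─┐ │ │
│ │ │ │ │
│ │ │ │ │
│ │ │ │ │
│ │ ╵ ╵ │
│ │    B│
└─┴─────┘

Directions: right, right, down, down, down, right
Number of turns: 2

Solution:

┌─────┬─┐
│A → ↓│ │
│ ┌─┐ │ │
│ │ │↓│ │
│ │ │ │ │
│ │ │↓│ │
│ │ ╵ ╵ │
│ │  ↳ B│
└─┴─────┘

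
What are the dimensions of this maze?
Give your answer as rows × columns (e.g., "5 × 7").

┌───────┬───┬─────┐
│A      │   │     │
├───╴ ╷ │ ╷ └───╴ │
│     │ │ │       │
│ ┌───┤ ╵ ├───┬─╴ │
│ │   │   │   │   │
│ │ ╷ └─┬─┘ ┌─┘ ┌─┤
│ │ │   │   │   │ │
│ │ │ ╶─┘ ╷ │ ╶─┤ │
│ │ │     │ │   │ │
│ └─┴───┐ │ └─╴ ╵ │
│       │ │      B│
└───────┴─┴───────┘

Counting the maze dimensions:
Rows (vertical): 6
Columns (horizontal): 9
Dimensions: 6 × 9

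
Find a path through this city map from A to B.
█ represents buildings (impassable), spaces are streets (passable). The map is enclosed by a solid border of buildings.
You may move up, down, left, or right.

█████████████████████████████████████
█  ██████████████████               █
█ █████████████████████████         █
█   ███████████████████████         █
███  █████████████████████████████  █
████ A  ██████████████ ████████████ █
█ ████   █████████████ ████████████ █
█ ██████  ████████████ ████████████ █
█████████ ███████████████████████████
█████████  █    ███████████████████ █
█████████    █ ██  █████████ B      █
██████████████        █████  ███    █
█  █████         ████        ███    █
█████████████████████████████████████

Finding the shortest path from A to B:
Movement: cardinal only
Path length: 35 steps
Directions: right → down → right → right → down → right → down → down → down → right → right → right → up → right → right → down → down → right → right → right → right → right → right → right → down → right → right → right → right → right → right → up → right → up → right

Solution:

█████████████████████████████████████
█  ██████████████████               █
█ █████████████████████████         █
█   ███████████████████████         █
███  █████████████████████████████  █
████ A↓ ██████████████ ████████████ █
█ ████↳→↓█████████████ ████████████ █
█ ██████↳↓████████████ ████████████ █
█████████↓███████████████████████████
█████████↓ █↱→↓ ███████████████████ █
█████████↳→→↑█↓██  █████████↱B      █
██████████████↳→→→→→→↓█████↱↑███    █
█  █████         ████↳→→→→→↑ ███    █
█████████████████████████████████████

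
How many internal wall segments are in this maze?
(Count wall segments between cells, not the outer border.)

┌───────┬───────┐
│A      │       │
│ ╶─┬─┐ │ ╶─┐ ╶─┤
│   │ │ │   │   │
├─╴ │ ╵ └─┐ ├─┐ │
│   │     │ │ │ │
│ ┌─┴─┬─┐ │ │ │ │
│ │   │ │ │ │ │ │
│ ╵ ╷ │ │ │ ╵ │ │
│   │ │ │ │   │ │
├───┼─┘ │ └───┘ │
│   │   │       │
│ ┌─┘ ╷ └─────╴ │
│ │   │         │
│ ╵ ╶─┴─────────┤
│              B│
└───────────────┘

Counting internal wall segments:
Total internal walls: 49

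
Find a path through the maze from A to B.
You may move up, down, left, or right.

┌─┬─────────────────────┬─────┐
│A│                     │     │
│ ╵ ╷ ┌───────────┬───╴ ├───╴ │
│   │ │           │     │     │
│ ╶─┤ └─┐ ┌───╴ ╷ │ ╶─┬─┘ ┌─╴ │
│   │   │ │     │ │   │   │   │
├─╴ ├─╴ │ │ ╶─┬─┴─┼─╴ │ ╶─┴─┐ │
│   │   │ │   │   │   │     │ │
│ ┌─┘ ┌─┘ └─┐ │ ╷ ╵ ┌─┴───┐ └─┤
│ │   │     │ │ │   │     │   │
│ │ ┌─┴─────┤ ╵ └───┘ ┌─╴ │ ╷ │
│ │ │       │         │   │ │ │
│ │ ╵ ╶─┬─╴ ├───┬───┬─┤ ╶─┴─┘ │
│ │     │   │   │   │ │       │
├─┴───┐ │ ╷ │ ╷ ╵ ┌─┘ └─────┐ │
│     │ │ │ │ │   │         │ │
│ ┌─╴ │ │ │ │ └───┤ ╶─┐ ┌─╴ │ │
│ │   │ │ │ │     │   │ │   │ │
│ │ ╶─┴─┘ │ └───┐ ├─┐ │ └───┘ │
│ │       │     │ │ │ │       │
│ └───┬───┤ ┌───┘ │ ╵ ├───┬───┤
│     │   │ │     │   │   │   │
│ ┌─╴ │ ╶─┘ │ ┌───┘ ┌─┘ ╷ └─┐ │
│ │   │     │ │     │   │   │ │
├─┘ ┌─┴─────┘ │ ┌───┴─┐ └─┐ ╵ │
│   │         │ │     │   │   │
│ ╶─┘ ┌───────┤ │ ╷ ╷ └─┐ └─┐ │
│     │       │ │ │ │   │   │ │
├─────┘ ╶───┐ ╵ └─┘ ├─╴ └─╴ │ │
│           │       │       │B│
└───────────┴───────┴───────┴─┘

Finding the shortest path through the maze:
Path length: 82 steps
Directions: down → right → up → right → right → right → right → right → right → right → right → right → right → down → left → left → down → right → down → left → down → left → up → left → down → down → right → right → right → up → right → right → down → left → down → right → right → right → down → down → down → left → left → left → up → up → left → left → down → right → down → down → left → down → left → left → down → down → down → right → right → up → up → right → down → right → down → right → right → up → left → up → left → up → up → right → down → right → down → right → down → down

Solution:

┌─┬─────────────────────┬─────┐
│A│↱ → → → → → → → → → ↓│     │
│ ╵ ╷ ┌───────────┬───╴ ├───╴ │
│↳ ↑│ │           │↓ ← ↲│     │
│ ╶─┤ └─┐ ┌───╴ ╷ │ ╶─┬─┘ ┌─╴ │
│   │   │ │     │ │↳ ↓│   │   │
├─╴ ├─╴ │ │ ╶─┬─┴─┼─╴ │ ╶─┴─┐ │
│   │   │ │   │↓ ↰│↓ ↲│     │ │
│ ┌─┘ ┌─┘ └─┐ │ ╷ ╵ ┌─┴───┐ └─┤
│ │   │     │ │↓│↑ ↲│↱ → ↓│   │
│ │ ┌─┴─────┤ ╵ └───┘ ┌─╴ │ ╷ │
│ │ │       │  ↳ → → ↑│↓ ↲│ │ │
│ │ ╵ ╶─┬─╴ ├───┬───┬─┤ ╶─┴─┘ │
│ │     │   │   │   │ │↳ → → ↓│
├─┴───┐ │ ╷ │ ╷ ╵ ┌─┘ └─────┐ │
│     │ │ │ │ │   │↓ ← ↰    │↓│
│ ┌─╴ │ │ │ │ └───┤ ╶─┐ ┌─╴ │ │
│ │   │ │ │ │     │↳ ↓│↑│   │↓│
│ │ ╶─┴─┘ │ └───┐ ├─┐ │ └───┘ │
│ │       │     │ │ │↓│↑ ← ← ↲│
│ └───┬───┤ ┌───┘ │ ╵ ├───┬───┤
│     │   │ │     │↓ ↲│↱ ↓│   │
│ ┌─╴ │ ╶─┘ │ ┌───┘ ┌─┘ ╷ └─┐ │
│ │   │     │ │↓ ← ↲│  ↑│↳ ↓│ │
├─┘ ┌─┴─────┘ │ ┌───┴─┐ └─┐ ╵ │
│   │         │↓│  ↱ ↓│↑ ↰│↳ ↓│
│ ╶─┘ ┌───────┤ │ ╷ ╷ └─┐ └─┐ │
│     │       │↓│ │↑│↳ ↓│↑ ↰│↓│
├─────┘ ╶───┐ ╵ └─┘ ├─╴ └─╴ │ │
│           │  ↳ → ↑│  ↳ → ↑│B│
└───────────┴───────┴───────┴─┘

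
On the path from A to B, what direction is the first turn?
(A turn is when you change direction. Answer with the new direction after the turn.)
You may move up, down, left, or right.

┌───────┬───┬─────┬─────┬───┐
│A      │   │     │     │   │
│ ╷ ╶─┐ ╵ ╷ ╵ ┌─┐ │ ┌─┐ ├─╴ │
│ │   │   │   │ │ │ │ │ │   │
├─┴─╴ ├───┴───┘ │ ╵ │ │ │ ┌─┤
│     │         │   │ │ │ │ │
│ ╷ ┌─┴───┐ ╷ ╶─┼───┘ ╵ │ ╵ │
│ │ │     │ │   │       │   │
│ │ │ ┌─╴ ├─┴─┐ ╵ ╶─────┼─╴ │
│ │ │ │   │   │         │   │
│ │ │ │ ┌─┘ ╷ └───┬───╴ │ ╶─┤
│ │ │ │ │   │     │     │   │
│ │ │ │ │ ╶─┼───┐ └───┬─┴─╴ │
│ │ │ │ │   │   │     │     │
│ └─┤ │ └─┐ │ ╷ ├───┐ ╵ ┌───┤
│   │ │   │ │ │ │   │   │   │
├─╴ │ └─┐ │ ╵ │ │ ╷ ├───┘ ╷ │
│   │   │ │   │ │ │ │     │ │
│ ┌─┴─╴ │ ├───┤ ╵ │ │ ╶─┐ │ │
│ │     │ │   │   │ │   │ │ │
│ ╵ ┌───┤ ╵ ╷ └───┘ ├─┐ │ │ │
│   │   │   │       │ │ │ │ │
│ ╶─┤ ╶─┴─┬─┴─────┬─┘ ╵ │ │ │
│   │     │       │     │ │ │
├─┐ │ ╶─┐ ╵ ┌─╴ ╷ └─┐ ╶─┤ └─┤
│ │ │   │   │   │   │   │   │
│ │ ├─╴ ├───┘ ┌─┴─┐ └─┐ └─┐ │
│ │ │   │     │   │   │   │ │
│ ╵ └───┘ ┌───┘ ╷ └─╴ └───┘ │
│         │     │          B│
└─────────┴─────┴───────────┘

Directions: right, down, right, down, left, left, down, down, down, down, down, right, down, left, down, down, down, right, down, down, down, right, right, right, up, right, right, up, right, up, right, down, right, down, right, down, right, right, right
First turn direction: down

Solution:

┌───────┬───┬─────┬─────┬───┐
│A ↓    │   │     │     │   │
│ ╷ ╶─┐ ╵ ╷ ╵ ┌─┐ │ ┌─┐ ├─╴ │
│ │↳ ↓│   │   │ │ │ │ │ │   │
├─┴─╴ ├───┴───┘ │ ╵ │ │ │ ┌─┤
│↓ ← ↲│         │   │ │ │ │ │
│ ╷ ┌─┴───┐ ╷ ╶─┼───┘ ╵ │ ╵ │
│↓│ │     │ │   │       │   │
│ │ │ ┌─╴ ├─┴─┐ ╵ ╶─────┼─╴ │
│↓│ │ │   │   │         │   │
│ │ │ │ ┌─┘ ╷ └───┬───╴ │ ╶─┤
│↓│ │ │ │   │     │     │   │
│ │ │ │ │ ╶─┼───┐ └───┬─┴─╴ │
│↓│ │ │ │   │   │     │     │
│ └─┤ │ └─┐ │ ╷ ├───┐ ╵ ┌───┤
│↳ ↓│ │   │ │ │ │   │   │   │
├─╴ │ └─┐ │ ╵ │ │ ╷ ├───┘ ╷ │
│↓ ↲│   │ │   │ │ │ │     │ │
│ ┌─┴─╴ │ ├───┤ ╵ │ │ ╶─┐ │ │
│↓│     │ │   │   │ │   │ │ │
│ ╵ ┌───┤ ╵ ╷ └───┘ ├─┐ │ │ │
│↓  │   │   │       │ │ │ │ │
│ ╶─┤ ╶─┴─┬─┴─────┬─┘ ╵ │ │ │
│↳ ↓│     │    ↱ ↓│     │ │ │
├─┐ │ ╶─┐ ╵ ┌─╴ ╷ └─┐ ╶─┤ └─┤
│ │↓│   │   │↱ ↑│↳ ↓│   │   │
│ │ ├─╴ ├───┘ ┌─┴─┐ └─┐ └─┐ │
│ │↓│   │↱ → ↑│   │↳ ↓│   │ │
│ ╵ └───┘ ┌───┘ ╷ └─╴ └───┘ │
│  ↳ → → ↑│     │    ↳ → → B│
└─────────┴─────┴───────────┘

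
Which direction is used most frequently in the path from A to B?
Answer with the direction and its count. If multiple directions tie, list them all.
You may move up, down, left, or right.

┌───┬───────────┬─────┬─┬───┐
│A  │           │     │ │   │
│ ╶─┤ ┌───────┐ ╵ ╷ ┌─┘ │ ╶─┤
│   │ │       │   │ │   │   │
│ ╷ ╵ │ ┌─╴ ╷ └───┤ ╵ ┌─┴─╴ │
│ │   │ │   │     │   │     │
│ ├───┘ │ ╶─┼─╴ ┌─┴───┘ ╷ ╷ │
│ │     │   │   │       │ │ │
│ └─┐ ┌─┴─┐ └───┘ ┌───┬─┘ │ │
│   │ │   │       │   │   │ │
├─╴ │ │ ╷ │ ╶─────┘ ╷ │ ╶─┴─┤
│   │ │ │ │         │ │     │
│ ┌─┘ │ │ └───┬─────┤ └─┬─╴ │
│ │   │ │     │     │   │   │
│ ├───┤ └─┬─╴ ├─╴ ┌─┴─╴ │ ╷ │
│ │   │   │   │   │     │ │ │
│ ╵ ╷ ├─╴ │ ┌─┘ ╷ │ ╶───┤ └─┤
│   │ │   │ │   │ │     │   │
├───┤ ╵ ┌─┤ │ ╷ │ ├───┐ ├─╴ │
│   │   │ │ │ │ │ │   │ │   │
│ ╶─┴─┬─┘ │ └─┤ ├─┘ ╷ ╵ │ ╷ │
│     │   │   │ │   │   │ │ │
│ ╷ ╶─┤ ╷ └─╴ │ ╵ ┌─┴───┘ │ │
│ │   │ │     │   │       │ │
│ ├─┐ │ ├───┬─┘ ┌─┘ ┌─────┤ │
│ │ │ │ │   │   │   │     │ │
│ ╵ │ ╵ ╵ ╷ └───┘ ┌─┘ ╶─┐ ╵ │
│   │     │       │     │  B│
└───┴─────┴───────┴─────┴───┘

Directions: down, down, down, down, right, down, left, down, down, down, right, up, right, down, down, right, up, right, up, left, up, up, up, right, down, down, right, right, down, left, down, down, down, right, down, left, left, up, left, down, down, down, right, up, right, down, right, right, right, up, right, up, right, right, right, up, up, right, down, down, down, down
Counts: {'down': 25, 'right': 19, 'left': 6, 'up': 12}
Most common: down (25 times)

Solution:

┌───┬───────────┬─────┬─┬───┐
│A  │           │     │ │   │
│ ╶─┤ ┌───────┐ ╵ ╷ ┌─┘ │ ╶─┤
│↓  │ │       │   │ │   │   │
│ ╷ ╵ │ ┌─╴ ╷ └───┤ ╵ ┌─┴─╴ │
│↓│   │ │   │     │   │     │
│ ├───┘ │ ╶─┼─╴ ┌─┴───┘ ╷ ╷ │
│↓│     │   │   │       │ │ │
│ └─┐ ┌─┴─┐ └───┘ ┌───┬─┘ │ │
│↳ ↓│ │↱ ↓│       │   │   │ │
├─╴ │ │ ╷ │ ╶─────┘ ╷ │ ╶─┴─┤
│↓ ↲│ │↑│↓│         │ │     │
│ ┌─┘ │ │ └───┬─────┤ └─┬─╴ │
│↓│   │↑│↳ → ↓│     │   │   │
│ ├───┤ └─┬─╴ ├─╴ ┌─┴─╴ │ ╷ │
│↓│↱ ↓│↑ ↰│↓ ↲│   │     │ │ │
│ ╵ ╷ ├─╴ │ ┌─┘ ╷ │ ╶───┤ └─┤
│↳ ↑│↓│↱ ↑│↓│   │ │     │   │
├───┤ ╵ ┌─┤ │ ╷ │ ├───┐ ├─╴ │
│   │↳ ↑│ │↓│ │ │ │   │ │↱ ↓│
│ ╶─┴─┬─┘ │ └─┤ ├─┘ ╷ ╵ │ ╷ │
│     │↓ ↰│↳ ↓│ │   │   │↑│↓│
│ ╷ ╶─┤ ╷ └─╴ │ ╵ ┌─┴───┘ │ │
│ │   │↓│↑ ← ↲│   │↱ → → ↑│↓│
│ ├─┐ │ ├───┬─┘ ┌─┘ ┌─────┤ │
│ │ │ │↓│↱ ↓│   │↱ ↑│     │↓│
│ ╵ │ ╵ ╵ ╷ └───┘ ┌─┘ ╶─┐ ╵ │
│   │  ↳ ↑│↳ → → ↑│     │  B│
└───┴─────┴───────┴─────┴───┘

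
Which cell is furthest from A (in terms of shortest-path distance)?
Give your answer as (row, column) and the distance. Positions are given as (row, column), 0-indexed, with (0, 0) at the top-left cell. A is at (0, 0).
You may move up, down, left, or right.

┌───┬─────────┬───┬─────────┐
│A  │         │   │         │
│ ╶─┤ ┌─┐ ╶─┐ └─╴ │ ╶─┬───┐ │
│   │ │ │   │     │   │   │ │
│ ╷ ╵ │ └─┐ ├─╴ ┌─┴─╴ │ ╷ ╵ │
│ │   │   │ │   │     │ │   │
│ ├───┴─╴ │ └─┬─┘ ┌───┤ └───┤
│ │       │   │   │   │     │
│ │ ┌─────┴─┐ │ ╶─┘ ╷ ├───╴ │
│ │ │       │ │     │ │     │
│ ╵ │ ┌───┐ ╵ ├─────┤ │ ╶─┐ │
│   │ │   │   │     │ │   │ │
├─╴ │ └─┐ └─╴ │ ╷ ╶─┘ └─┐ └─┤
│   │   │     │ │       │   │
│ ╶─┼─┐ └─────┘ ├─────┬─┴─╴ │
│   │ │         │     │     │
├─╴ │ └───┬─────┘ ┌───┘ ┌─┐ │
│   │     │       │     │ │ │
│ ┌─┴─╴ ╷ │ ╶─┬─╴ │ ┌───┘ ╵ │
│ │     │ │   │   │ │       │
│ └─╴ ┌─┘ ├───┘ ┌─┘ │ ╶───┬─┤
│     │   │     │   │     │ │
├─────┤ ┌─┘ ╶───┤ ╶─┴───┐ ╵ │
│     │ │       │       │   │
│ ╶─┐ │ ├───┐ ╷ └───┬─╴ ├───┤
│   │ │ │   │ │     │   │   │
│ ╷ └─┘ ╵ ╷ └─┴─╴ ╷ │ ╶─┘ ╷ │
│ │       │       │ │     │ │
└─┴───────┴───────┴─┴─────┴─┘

Computing BFS distances from A to all cells:
Furthest cell: (13, 13)
Distance: 90 steps

Path from A to the furthest cell:

┌───┬─────────┬───┬─────────┐
│A  │↱ → ↓    │   │↱ → → → ↓│
│ ╶─┤ ┌─┐ ╶─┐ └─╴ │ ╶─┬───┐ │
│↳ ↓│↑│ │↳ ↓│     │↑ ↰│↓ ↰│↓│
│ ╷ ╵ │ └─┐ ├─╴ ┌─┴─╴ │ ╷ ╵ │
│ │↳ ↑│   │↓│   │↱ → ↑│↓│↑ ↲│
│ ├───┴─╴ │ └─┬─┘ ┌───┤ └───┤
│ │       │↳ ↓│↱ ↑│↓ ↰│↳ → ↓│
│ │ ┌─────┴─┐ │ ╶─┘ ╷ ├───╴ │
│ │ │↓ ← ← ↰│↓│↑ ← ↲│↑│↓ ← ↲│
│ ╵ │ ┌───┐ ╵ ├─────┤ │ ╶─┐ │
│   │↓│   │↑ ↲│↱ ↓  │↑│↳ ↓│ │
├─╴ │ └─┐ └─╴ │ ╷ ╶─┘ └─┐ └─┤
│   │↳ ↓│     │↑│↳ → ↑  │↳ ↓│
│ ╶─┼─┐ └─────┘ ├─────┬─┴─╴ │
│   │ │↳ → → → ↑│     │↓ ← ↲│
├─╴ │ └───┬─────┘ ┌───┘ ┌─┐ │
│   │     │       │↓ ← ↲│ │ │
│ ┌─┴─╴ ╷ │ ╶─┬─╴ │ ┌───┘ ╵ │
│ │     │ │   │   │↓│       │
│ └─╴ ┌─┘ ├───┘ ┌─┘ │ ╶───┬─┤
│     │   │     │↓ ↲│     │ │
├─────┤ ┌─┘ ╶───┤ ╶─┴───┐ ╵ │
│     │ │       │↳ → → ↓│   │
│ ╶─┐ │ ├───┐ ╷ └───┬─╴ ├───┤
│   │ │ │   │ │     │↓ ↲│↱ ↓│
│ ╷ └─┘ ╵ ╷ └─┴─╴ ╷ │ ╶─┘ ╷ │
│ │       │       │ │↳ → ↑│B│
└─┴───────┴───────┴─┴─────┴─┘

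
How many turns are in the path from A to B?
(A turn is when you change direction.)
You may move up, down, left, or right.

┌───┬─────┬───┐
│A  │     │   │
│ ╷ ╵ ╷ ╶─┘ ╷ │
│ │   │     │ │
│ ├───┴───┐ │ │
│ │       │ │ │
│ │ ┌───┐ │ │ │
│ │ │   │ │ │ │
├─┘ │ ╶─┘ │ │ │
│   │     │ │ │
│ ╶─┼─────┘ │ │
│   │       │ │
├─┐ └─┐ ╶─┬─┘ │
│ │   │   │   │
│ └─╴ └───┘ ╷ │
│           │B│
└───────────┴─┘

Directions: right, down, right, up, right, down, right, right, up, right, down, down, down, down, down, down, down
Number of turns: 9

Solution:

┌───┬─────┬───┐
│A ↓│↱ ↓  │↱ ↓│
│ ╷ ╵ ╷ ╶─┘ ╷ │
│ │↳ ↑│↳ → ↑│↓│
│ ├───┴───┐ │ │
│ │       │ │↓│
│ │ ┌───┐ │ │ │
│ │ │   │ │ │↓│
├─┘ │ ╶─┘ │ │ │
│   │     │ │↓│
│ ╶─┼─────┘ │ │
│   │       │↓│
├─┐ └─┐ ╶─┬─┘ │
│ │   │   │  ↓│
│ └─╴ └───┘ ╷ │
│           │B│
└───────────┴─┘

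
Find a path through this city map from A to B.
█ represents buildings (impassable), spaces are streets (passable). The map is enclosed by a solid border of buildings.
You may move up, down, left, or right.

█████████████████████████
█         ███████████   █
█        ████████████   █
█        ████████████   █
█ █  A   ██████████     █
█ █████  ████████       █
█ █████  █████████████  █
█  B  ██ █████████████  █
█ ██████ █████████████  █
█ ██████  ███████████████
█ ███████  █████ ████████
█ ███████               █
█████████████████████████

Finding the shortest path from A to B:
Movement: cardinal only
Path length: 11 steps
Directions: up → left → left → left → left → down → down → down → down → right → right

Solution:

█████████████████████████
█         ███████████   █
█        ████████████   █
█↓←←←↰   ████████████   █
█↓█  A   ██████████     █
█↓█████  ████████       █
█↓█████  █████████████  █
█↳→B  ██ █████████████  █
█ ██████ █████████████  █
█ ██████  ███████████████
█ ███████  █████ ████████
█ ███████               █
█████████████████████████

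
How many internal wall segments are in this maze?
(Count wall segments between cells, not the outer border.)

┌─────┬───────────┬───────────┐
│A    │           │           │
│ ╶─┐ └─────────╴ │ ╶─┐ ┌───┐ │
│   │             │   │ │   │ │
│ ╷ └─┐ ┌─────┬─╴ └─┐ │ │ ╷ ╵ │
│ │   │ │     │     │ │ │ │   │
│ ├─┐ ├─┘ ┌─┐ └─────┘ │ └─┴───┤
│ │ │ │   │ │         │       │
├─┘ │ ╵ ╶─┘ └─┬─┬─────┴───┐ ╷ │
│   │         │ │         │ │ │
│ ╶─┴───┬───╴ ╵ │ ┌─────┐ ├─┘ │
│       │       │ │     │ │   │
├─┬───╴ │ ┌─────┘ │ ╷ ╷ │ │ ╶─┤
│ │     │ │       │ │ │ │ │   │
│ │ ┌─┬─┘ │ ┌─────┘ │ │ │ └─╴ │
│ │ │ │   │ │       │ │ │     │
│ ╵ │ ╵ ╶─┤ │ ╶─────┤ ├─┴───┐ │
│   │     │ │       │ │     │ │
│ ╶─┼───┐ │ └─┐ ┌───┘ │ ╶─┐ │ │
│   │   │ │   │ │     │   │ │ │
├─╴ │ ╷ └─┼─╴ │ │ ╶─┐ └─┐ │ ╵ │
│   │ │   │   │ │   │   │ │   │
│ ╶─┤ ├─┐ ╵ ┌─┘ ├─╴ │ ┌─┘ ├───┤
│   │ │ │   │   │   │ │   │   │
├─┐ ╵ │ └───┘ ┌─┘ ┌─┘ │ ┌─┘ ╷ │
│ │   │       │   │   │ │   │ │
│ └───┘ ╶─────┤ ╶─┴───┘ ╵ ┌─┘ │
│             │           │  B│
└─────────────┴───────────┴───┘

Counting internal wall segments:
Total internal walls: 182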